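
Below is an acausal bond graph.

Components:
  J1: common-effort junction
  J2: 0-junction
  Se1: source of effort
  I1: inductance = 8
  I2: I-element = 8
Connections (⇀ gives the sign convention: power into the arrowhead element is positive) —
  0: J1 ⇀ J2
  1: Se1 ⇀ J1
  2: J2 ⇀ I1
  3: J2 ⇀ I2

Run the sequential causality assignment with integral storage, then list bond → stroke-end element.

bond 0 |J2
bond 1 |J1
bond 2 |I1
bond 3 |I2

b1 →J1  (Se1: effort source, stroke at far end)
b0 →J2  (0-jn J1 has e-setter on 1)
b2 →I1  (0-jn J2 has e-setter on 0)
b3 →I2  (J2 effort already set via bond 0)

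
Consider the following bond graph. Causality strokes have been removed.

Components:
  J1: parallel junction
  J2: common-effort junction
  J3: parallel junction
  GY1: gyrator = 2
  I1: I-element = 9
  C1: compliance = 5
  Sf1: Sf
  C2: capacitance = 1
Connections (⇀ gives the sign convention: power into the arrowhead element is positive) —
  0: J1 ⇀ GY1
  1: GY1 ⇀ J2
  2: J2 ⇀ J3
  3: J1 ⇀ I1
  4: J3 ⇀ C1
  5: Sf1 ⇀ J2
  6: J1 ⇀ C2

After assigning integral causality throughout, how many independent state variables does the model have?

b5 →Sf1  (source Sf1 imposes f)
b3 →I1  (I1: I, integral causality)
b4 →J3  (C1: C, integral causality)
b2 →J2  (J3 effort already set via bond 4)
b1 →GY1  (0-jn J2 has e-setter on 2)
b0 →GY1  (GY1 both-in/both-out from 1)
b6 →J1  (closing 0-jn rule on J1)

3  (C1, C2, I1 all integral)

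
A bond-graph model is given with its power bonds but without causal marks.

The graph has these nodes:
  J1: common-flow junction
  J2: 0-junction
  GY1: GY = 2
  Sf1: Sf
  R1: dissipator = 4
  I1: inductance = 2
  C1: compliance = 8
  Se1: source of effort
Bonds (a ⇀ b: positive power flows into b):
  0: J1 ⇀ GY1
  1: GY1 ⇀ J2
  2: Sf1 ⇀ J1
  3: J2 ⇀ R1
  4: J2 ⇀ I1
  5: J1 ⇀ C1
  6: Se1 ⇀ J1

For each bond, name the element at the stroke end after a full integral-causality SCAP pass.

#0 stroke at J1
#1 stroke at J2
#2 stroke at Sf1
#3 stroke at R1
#4 stroke at I1
#5 stroke at J1
#6 stroke at J1

#2 stroke→Sf1  (source Sf1 imposes f)
#6 stroke→J1  (Se1 fixes effort; stroke away)
#0 stroke→J1  (1-jn J1 has f-setter on 2)
#5 stroke→J1  (common-f at J1 fixed by 2)
#1 stroke→J2  (GY GY1: same side as bond 0)
#3 stroke→R1  (common-e at J2 fixed by 1)
#4 stroke→I1  (J2: bond 1 brought effort, rest push out)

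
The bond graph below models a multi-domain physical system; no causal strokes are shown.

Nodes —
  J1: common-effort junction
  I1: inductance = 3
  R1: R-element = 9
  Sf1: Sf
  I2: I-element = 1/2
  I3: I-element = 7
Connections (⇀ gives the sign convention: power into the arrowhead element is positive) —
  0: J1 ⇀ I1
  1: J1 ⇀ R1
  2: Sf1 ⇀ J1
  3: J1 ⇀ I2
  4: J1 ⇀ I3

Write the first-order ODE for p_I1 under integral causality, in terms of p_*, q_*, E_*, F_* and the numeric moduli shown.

dp_I1/dt = 9*F_Sf1 - 3*p_I1 - 18*p_I2 - 9*p_I3/7

b2 stroke→Sf1  (Sf1: flow source, stroke at near end)
b0 stroke→I1  (I1: I, integral causality)
b3 stroke→I2  (I2 integral (f out))
b4 stroke→I3  (I3 outputs flow p/I3)
b1 stroke→J1  (J1: last free bond brings effort in)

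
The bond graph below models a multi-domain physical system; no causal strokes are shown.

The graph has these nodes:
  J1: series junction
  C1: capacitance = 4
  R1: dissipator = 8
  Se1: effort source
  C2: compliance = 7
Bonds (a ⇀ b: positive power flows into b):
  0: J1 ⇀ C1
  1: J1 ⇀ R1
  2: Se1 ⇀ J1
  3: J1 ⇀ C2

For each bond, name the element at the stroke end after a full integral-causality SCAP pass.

bond 0 stroke at J1
bond 1 stroke at R1
bond 2 stroke at J1
bond 3 stroke at J1

#2 →J1  (Se1 fixes effort; stroke away)
#0 →J1  (prefer integral on C1)
#3 →J1  (C2: C, integral causality)
#1 →R1  (closing 1-jn rule on J1)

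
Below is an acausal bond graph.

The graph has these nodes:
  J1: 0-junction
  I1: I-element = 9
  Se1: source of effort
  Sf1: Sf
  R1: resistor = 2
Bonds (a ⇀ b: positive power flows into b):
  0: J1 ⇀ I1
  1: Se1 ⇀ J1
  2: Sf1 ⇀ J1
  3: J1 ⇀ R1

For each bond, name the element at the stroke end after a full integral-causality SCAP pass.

#1 |J1  (source Se1 imposes e)
#2 |Sf1  (source Sf1 imposes f)
#0 |I1  (J1: bond 1 brought effort, rest push out)
#3 |R1  (J1 effort already set via bond 1)

bond 0 stroke→I1
bond 1 stroke→J1
bond 2 stroke→Sf1
bond 3 stroke→R1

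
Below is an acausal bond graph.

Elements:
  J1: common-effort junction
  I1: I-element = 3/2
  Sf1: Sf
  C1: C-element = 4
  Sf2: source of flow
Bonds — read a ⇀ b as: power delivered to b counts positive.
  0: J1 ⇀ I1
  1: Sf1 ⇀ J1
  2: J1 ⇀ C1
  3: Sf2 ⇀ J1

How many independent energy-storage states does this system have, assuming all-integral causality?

2  (C1, I1 all integral)

β1 stroke at Sf1  (Sf1: flow source, stroke at near end)
β3 stroke at Sf2  (Sf2 fixes flow; stroke at Sf2)
β0 stroke at I1  (prefer integral on I1)
β2 stroke at J1  (only one effort-in slot at J1)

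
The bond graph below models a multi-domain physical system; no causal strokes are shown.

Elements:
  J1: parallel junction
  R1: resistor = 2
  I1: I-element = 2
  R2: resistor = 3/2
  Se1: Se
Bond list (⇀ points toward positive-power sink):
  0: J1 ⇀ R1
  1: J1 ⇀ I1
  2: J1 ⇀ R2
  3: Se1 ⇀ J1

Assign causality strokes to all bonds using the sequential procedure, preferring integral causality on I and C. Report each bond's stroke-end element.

#3 stroke at J1  (Se1: effort source, stroke at far end)
#0 stroke at R1  (J1 effort already set via bond 3)
#1 stroke at I1  (J1: bond 3 brought effort, rest push out)
#2 stroke at R2  (common-e at J1 fixed by 3)

#0 |R1
#1 |I1
#2 |R2
#3 |J1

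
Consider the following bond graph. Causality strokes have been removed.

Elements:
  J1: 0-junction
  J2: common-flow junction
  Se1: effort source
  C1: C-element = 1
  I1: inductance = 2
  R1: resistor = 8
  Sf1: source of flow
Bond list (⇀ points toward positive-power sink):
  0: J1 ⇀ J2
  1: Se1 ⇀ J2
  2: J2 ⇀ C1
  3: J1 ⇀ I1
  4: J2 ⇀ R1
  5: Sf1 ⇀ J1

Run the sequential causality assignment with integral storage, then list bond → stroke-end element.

b0 →J1
b1 →J2
b2 →J2
b3 →I1
b4 →J2
b5 →Sf1

β1 stroke→J2  (Se1 (Se) sets effort on bond)
β5 stroke→Sf1  (Sf1 fixes flow; stroke at Sf1)
β2 stroke→J2  (C1 outputs effort q/C1)
β3 stroke→I1  (I1: I, integral causality)
β0 stroke→J1  (J1: last free bond brings effort in)
β4 stroke→J2  (1-jn J2 has f-setter on 0)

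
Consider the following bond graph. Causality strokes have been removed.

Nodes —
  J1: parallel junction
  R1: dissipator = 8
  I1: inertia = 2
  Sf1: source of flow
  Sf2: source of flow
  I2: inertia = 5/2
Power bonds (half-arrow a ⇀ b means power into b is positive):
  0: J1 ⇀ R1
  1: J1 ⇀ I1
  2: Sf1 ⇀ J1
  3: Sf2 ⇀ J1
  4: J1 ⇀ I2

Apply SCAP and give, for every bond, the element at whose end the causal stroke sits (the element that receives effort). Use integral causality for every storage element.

b0 stroke at J1
b1 stroke at I1
b2 stroke at Sf1
b3 stroke at Sf2
b4 stroke at I2

#2 stroke at Sf1  (Sf1: flow source, stroke at near end)
#3 stroke at Sf2  (Sf2 fixes flow; stroke at Sf2)
#1 stroke at I1  (I1 outputs flow p/I1)
#4 stroke at I2  (I2 integral (f out))
#0 stroke at J1  (closing 0-jn rule on J1)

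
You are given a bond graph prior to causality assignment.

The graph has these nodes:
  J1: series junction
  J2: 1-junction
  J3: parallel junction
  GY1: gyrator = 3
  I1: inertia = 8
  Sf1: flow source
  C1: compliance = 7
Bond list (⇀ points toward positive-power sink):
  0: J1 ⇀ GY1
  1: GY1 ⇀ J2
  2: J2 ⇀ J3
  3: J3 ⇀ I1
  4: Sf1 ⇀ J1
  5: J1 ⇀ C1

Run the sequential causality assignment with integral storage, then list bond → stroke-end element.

b4 |Sf1  (Sf1: flow source, stroke at near end)
b0 |J1  (1-jn J1 has f-setter on 4)
b5 |J1  (common-f at J1 fixed by 4)
b1 |J2  (through GY1, causality inverts; strokes same side of GY1)
b2 |J3  (J2 needs exactly one f-in)
b3 |I1  (0-jn J3 has e-setter on 2)

bond 0 stroke at J1
bond 1 stroke at J2
bond 2 stroke at J3
bond 3 stroke at I1
bond 4 stroke at Sf1
bond 5 stroke at J1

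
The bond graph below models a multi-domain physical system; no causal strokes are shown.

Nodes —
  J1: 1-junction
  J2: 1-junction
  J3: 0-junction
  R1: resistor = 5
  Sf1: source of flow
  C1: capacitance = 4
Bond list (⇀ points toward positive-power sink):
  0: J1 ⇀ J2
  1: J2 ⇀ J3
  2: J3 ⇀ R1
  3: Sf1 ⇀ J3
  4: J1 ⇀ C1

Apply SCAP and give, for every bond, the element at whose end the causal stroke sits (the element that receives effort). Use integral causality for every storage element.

bond 3 stroke at Sf1  (Sf1 (Sf) sets flow on bond)
bond 4 stroke at J1  (C1: C, integral causality)
bond 0 stroke at J2  (only one flow-in slot at J1)
bond 1 stroke at J3  (J2: last free bond brings flow in)
bond 2 stroke at R1  (J3: bond 1 brought effort, rest push out)

b0 |J2
b1 |J3
b2 |R1
b3 |Sf1
b4 |J1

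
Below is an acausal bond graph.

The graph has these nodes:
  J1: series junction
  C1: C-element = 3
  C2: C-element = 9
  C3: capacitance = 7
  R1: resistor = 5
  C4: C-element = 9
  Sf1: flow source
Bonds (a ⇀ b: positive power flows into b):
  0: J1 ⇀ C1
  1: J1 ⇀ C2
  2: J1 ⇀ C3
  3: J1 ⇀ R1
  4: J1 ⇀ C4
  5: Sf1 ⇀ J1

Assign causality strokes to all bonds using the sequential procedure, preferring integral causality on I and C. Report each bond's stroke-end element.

#0 stroke→J1
#1 stroke→J1
#2 stroke→J1
#3 stroke→J1
#4 stroke→J1
#5 stroke→Sf1

b5 |Sf1  (Sf1 (Sf) sets flow on bond)
b0 |J1  (J1: bond 5 brought flow, rest push out)
b1 |J1  (common-f at J1 fixed by 5)
b2 |J1  (common-f at J1 fixed by 5)
b3 |J1  (1-jn J1 has f-setter on 5)
b4 |J1  (J1 flow already set via bond 5)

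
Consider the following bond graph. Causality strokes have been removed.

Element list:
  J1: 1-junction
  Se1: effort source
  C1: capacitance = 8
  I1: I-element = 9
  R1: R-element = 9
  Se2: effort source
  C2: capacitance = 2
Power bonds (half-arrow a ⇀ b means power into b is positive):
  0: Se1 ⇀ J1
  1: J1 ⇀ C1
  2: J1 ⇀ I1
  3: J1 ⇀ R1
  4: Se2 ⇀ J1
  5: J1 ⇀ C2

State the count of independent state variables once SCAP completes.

3  (C1, C2, I1 all integral)

bond 0 stroke at J1  (Se1 fixes effort; stroke away)
bond 4 stroke at J1  (Se2 (Se) sets effort on bond)
bond 1 stroke at J1  (C1: C, integral causality)
bond 2 stroke at I1  (prefer integral on I1)
bond 3 stroke at J1  (1-jn J1 has f-setter on 2)
bond 5 stroke at J1  (J1 flow already set via bond 2)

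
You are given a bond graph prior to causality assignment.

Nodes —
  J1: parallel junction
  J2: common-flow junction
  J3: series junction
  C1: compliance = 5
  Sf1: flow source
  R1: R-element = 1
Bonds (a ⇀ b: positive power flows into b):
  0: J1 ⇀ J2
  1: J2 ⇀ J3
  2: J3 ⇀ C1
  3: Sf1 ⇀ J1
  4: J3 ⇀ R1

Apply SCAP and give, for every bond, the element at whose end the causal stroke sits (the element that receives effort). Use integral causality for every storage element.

#3 →Sf1  (source Sf1 imposes f)
#0 →J1  (J1 needs exactly one e-in)
#1 →J2  (common-f at J2 fixed by 0)
#2 →J3  (J3: bond 1 brought flow, rest push out)
#4 →J3  (1-jn J3 has f-setter on 1)

b0 stroke at J1
b1 stroke at J2
b2 stroke at J3
b3 stroke at Sf1
b4 stroke at J3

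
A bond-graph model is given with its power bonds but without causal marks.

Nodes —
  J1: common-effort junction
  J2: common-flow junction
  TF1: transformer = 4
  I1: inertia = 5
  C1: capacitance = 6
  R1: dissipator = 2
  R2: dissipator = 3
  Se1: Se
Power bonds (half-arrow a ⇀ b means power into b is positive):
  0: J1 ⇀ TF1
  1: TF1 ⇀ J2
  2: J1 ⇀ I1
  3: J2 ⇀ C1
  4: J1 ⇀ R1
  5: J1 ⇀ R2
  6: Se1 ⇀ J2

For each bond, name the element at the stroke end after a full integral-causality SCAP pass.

#6 stroke at J2  (Se1: effort source, stroke at far end)
#2 stroke at I1  (I1: I, integral causality)
#3 stroke at J2  (C1: C, integral causality)
#1 stroke at TF1  (closing 1-jn rule on J2)
#0 stroke at J1  (TF TF1: opposite of bond 1)
#4 stroke at R1  (0-jn J1 has e-setter on 0)
#5 stroke at R2  (J1: bond 0 brought effort, rest push out)

bond 0 →J1
bond 1 →TF1
bond 2 →I1
bond 3 →J2
bond 4 →R1
bond 5 →R2
bond 6 →J2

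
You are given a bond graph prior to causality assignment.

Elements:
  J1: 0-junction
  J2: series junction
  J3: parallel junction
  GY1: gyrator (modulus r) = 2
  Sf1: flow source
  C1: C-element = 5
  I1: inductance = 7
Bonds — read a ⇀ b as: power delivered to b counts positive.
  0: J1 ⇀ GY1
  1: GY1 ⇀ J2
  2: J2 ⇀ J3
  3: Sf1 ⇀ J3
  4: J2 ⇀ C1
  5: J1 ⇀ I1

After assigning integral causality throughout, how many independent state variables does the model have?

b3 →Sf1  (Sf1 fixes flow; stroke at Sf1)
b2 →J3  (closing 0-jn rule on J3)
b1 →J2  (J2 flow already set via bond 2)
b4 →J2  (1-jn J2 has f-setter on 2)
b0 →J1  (GY1 both-in/both-out from 1)
b5 →I1  (common-e at J1 fixed by 0)

2  (C1, I1 all integral)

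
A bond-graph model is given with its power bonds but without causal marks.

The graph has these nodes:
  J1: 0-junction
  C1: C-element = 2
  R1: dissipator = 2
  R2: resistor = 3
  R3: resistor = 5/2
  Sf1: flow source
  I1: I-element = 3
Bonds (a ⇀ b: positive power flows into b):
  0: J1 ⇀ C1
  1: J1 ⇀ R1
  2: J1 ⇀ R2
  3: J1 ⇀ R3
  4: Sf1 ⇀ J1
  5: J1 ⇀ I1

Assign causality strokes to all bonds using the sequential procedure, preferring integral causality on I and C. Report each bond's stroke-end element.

β4 stroke→Sf1  (Sf1 fixes flow; stroke at Sf1)
β0 stroke→J1  (C1 outputs effort q/C1)
β1 stroke→R1  (J1 effort already set via bond 0)
β2 stroke→R2  (0-jn J1 has e-setter on 0)
β3 stroke→R3  (J1: bond 0 brought effort, rest push out)
β5 stroke→I1  (common-e at J1 fixed by 0)

bond 0 stroke→J1
bond 1 stroke→R1
bond 2 stroke→R2
bond 3 stroke→R3
bond 4 stroke→Sf1
bond 5 stroke→I1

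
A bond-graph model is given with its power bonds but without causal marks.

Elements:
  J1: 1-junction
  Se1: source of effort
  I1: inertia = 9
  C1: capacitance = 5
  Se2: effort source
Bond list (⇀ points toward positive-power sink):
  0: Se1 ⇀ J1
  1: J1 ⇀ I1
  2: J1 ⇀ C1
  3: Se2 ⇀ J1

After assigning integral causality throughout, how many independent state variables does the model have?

bond 0 stroke→J1  (Se1 (Se) sets effort on bond)
bond 3 stroke→J1  (source Se2 imposes e)
bond 1 stroke→I1  (I1: I, integral causality)
bond 2 stroke→J1  (common-f at J1 fixed by 1)

2  (C1, I1 all integral)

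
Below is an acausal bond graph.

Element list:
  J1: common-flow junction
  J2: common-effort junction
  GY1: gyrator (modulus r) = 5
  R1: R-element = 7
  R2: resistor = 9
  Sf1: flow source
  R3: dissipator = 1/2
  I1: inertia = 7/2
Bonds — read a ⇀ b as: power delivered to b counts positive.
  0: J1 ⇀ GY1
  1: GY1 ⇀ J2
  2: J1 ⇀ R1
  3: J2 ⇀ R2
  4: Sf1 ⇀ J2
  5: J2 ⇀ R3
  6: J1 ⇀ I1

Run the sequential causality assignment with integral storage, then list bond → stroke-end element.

β4 →Sf1  (Sf1 (Sf) sets flow on bond)
β6 →I1  (prefer integral on I1)
β0 →J1  (J1 flow already set via bond 6)
β2 →J1  (1-jn J1 has f-setter on 6)
β1 →J2  (through GY1, causality inverts; strokes same side of GY1)
β3 →R2  (0-jn J2 has e-setter on 1)
β5 →R3  (0-jn J2 has e-setter on 1)

bond 0 |J1
bond 1 |J2
bond 2 |J1
bond 3 |R2
bond 4 |Sf1
bond 5 |R3
bond 6 |I1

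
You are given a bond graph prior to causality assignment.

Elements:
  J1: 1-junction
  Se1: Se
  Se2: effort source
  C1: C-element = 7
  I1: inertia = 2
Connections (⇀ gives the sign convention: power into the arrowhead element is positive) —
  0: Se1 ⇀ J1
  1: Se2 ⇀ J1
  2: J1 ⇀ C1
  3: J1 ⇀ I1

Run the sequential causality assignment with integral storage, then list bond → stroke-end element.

#0 stroke at J1
#1 stroke at J1
#2 stroke at J1
#3 stroke at I1

b0 |J1  (Se1: effort source, stroke at far end)
b1 |J1  (Se2 fixes effort; stroke away)
b2 |J1  (C1: C, integral causality)
b3 |I1  (J1: last free bond brings flow in)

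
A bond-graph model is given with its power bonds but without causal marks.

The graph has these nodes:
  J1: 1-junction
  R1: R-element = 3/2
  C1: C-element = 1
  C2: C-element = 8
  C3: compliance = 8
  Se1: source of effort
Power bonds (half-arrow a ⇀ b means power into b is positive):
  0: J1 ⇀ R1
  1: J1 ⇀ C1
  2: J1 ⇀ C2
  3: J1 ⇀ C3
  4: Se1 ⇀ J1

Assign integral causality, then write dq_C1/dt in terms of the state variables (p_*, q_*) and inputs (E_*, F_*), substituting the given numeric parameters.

dq_C1/dt = 2*E_Se1/3 - 2*q_C1/3 - q_C2/12 - q_C3/12

β4 stroke→J1  (Se1 (Se) sets effort on bond)
β1 stroke→J1  (C1: C, integral causality)
β2 stroke→J1  (C2: C, integral causality)
β3 stroke→J1  (C3 outputs effort q/C3)
β0 stroke→R1  (closing 1-jn rule on J1)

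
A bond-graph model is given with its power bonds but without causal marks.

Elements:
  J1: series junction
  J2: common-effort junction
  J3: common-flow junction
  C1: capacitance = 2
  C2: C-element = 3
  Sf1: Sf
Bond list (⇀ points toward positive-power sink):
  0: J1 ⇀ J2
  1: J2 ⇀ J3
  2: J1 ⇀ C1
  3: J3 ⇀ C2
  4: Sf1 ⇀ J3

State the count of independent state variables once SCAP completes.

bond 4 →Sf1  (Sf1 fixes flow; stroke at Sf1)
bond 1 →J3  (J3: bond 4 brought flow, rest push out)
bond 3 →J3  (common-f at J3 fixed by 4)
bond 0 →J2  (J2: last free bond brings effort in)
bond 2 →J1  (J1 flow already set via bond 0)

2  (C1, C2 all integral)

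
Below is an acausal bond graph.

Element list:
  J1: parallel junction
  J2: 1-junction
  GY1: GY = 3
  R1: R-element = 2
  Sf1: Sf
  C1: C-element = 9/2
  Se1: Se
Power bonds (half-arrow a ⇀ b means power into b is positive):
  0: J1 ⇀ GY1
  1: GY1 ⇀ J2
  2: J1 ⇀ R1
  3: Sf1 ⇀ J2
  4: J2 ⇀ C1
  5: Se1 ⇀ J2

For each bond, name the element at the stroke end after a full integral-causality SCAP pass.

#3 stroke at Sf1  (Sf1 fixes flow; stroke at Sf1)
#5 stroke at J2  (Se1 fixes effort; stroke away)
#1 stroke at J2  (common-f at J2 fixed by 3)
#4 stroke at J2  (1-jn J2 has f-setter on 3)
#0 stroke at J1  (GY GY1: same side as bond 1)
#2 stroke at R1  (common-e at J1 fixed by 0)

bond 0 stroke→J1
bond 1 stroke→J2
bond 2 stroke→R1
bond 3 stroke→Sf1
bond 4 stroke→J2
bond 5 stroke→J2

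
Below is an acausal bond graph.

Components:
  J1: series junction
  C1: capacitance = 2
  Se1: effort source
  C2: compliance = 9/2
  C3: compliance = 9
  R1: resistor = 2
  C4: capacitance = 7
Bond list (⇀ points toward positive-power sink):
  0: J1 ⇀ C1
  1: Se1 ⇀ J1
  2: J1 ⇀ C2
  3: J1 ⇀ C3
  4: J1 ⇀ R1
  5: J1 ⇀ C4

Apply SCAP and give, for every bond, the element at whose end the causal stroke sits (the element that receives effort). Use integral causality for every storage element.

β0 →J1
β1 →J1
β2 →J1
β3 →J1
β4 →R1
β5 →J1

bond 1 |J1  (Se1 fixes effort; stroke away)
bond 0 |J1  (C1 outputs effort q/C1)
bond 2 |J1  (C2 outputs effort q/C2)
bond 3 |J1  (prefer integral on C3)
bond 5 |J1  (prefer integral on C4)
bond 4 |R1  (J1 needs exactly one f-in)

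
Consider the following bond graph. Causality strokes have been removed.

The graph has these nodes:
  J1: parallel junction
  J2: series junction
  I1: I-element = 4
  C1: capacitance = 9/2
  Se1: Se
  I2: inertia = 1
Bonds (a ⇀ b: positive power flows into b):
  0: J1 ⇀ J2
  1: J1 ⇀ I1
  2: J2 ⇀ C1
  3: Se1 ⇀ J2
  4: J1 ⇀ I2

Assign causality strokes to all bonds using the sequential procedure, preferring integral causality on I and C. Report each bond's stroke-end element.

β0 →J1
β1 →I1
β2 →J2
β3 →J2
β4 →I2

#3 |J2  (Se1 (Se) sets effort on bond)
#1 |I1  (I1 outputs flow p/I1)
#2 |J2  (C1: C, integral causality)
#0 |J1  (J2 needs exactly one f-in)
#4 |I2  (0-jn J1 has e-setter on 0)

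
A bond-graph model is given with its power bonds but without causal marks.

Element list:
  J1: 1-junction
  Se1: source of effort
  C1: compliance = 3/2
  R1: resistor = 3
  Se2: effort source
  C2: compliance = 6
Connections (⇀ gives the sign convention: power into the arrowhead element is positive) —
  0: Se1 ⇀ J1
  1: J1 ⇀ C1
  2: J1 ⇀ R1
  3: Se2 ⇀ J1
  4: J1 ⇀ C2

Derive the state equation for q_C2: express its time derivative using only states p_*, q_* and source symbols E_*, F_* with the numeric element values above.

b0 stroke at J1  (source Se1 imposes e)
b3 stroke at J1  (source Se2 imposes e)
b1 stroke at J1  (C1: C, integral causality)
b4 stroke at J1  (C2: C, integral causality)
b2 stroke at R1  (closing 1-jn rule on J1)

dq_C2/dt = E_Se1/3 + E_Se2/3 - 2*q_C1/9 - q_C2/18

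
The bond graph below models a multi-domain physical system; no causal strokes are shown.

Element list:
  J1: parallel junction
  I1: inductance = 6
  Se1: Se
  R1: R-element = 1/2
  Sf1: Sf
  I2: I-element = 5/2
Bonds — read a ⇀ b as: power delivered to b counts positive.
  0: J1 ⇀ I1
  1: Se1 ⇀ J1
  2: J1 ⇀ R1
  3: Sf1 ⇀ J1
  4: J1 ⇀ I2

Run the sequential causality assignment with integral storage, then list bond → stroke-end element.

β1 →J1  (Se1: effort source, stroke at far end)
β3 →Sf1  (source Sf1 imposes f)
β0 →I1  (0-jn J1 has e-setter on 1)
β2 →R1  (0-jn J1 has e-setter on 1)
β4 →I2  (common-e at J1 fixed by 1)

b0 →I1
b1 →J1
b2 →R1
b3 →Sf1
b4 →I2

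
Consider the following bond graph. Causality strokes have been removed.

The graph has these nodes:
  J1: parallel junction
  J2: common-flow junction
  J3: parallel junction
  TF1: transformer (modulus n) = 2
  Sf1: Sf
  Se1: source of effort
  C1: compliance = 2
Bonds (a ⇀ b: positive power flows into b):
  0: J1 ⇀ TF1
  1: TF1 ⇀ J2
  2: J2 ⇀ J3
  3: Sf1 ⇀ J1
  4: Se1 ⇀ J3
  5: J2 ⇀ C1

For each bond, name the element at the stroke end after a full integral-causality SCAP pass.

b3 →Sf1  (Sf1 (Sf) sets flow on bond)
b4 →J3  (Se1: effort source, stroke at far end)
b0 →J1  (J1: last free bond brings effort in)
b2 →J2  (0-jn J3 has e-setter on 4)
b1 →TF1  (through TF1, causality passes straight; one stroke at TF1)
b5 →J2  (1-jn J2 has f-setter on 1)

b0 stroke→J1
b1 stroke→TF1
b2 stroke→J2
b3 stroke→Sf1
b4 stroke→J3
b5 stroke→J2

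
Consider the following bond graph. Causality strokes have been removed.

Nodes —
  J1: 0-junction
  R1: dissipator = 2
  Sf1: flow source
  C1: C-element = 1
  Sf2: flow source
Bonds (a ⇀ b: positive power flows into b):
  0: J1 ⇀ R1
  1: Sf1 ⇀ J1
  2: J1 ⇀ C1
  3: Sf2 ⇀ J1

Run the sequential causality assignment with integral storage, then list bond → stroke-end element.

bond 0 |R1
bond 1 |Sf1
bond 2 |J1
bond 3 |Sf2

b1 |Sf1  (Sf1 (Sf) sets flow on bond)
b3 |Sf2  (Sf2: flow source, stroke at near end)
b2 |J1  (C1: C, integral causality)
b0 |R1  (common-e at J1 fixed by 2)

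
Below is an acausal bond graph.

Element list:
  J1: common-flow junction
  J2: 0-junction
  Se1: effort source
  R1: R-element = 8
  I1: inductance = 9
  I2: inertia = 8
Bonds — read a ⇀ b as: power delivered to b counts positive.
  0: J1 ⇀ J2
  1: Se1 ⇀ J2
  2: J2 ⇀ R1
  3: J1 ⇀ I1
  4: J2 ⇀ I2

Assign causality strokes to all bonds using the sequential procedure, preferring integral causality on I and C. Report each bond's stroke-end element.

bond 1 stroke→J2  (Se1 fixes effort; stroke away)
bond 0 stroke→J1  (0-jn J2 has e-setter on 1)
bond 2 stroke→R1  (J2 effort already set via bond 1)
bond 4 stroke→I2  (0-jn J2 has e-setter on 1)
bond 3 stroke→I1  (only one flow-in slot at J1)

β0 →J1
β1 →J2
β2 →R1
β3 →I1
β4 →I2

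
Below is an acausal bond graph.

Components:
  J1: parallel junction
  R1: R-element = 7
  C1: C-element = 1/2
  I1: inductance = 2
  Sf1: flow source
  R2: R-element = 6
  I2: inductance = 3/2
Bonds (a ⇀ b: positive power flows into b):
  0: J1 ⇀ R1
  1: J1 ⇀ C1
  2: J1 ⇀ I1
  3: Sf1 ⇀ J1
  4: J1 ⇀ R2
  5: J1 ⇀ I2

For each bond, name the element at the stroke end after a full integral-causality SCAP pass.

bond 3 stroke at Sf1  (Sf1: flow source, stroke at near end)
bond 1 stroke at J1  (C1 outputs effort q/C1)
bond 0 stroke at R1  (J1: bond 1 brought effort, rest push out)
bond 2 stroke at I1  (0-jn J1 has e-setter on 1)
bond 4 stroke at R2  (J1 effort already set via bond 1)
bond 5 stroke at I2  (J1: bond 1 brought effort, rest push out)

b0 stroke→R1
b1 stroke→J1
b2 stroke→I1
b3 stroke→Sf1
b4 stroke→R2
b5 stroke→I2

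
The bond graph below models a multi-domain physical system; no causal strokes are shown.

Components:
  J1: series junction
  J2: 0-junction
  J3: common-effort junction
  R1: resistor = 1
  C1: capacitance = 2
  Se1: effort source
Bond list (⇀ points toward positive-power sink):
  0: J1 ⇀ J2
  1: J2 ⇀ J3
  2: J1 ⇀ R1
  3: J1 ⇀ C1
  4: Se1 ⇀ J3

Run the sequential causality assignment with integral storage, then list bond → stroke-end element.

bond 4 stroke→J3  (source Se1 imposes e)
bond 1 stroke→J2  (0-jn J3 has e-setter on 4)
bond 0 stroke→J1  (common-e at J2 fixed by 1)
bond 3 stroke→J1  (C1: C, integral causality)
bond 2 stroke→R1  (J1: last free bond brings flow in)

bond 0 |J1
bond 1 |J2
bond 2 |R1
bond 3 |J1
bond 4 |J3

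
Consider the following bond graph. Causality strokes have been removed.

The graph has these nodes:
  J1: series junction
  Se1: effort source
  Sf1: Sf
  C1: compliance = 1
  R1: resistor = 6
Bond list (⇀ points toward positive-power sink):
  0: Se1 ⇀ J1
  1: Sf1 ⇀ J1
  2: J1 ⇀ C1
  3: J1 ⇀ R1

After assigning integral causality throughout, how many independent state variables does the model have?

1  (C1 all integral)

b0 stroke at J1  (Se1 fixes effort; stroke away)
b1 stroke at Sf1  (Sf1: flow source, stroke at near end)
b2 stroke at J1  (1-jn J1 has f-setter on 1)
b3 stroke at J1  (J1 flow already set via bond 1)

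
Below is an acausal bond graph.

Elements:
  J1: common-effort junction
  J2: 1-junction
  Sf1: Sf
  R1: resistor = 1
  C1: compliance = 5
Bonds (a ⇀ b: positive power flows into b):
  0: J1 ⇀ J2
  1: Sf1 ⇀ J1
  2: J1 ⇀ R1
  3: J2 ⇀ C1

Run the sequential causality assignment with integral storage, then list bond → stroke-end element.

bond 0 stroke at J1
bond 1 stroke at Sf1
bond 2 stroke at R1
bond 3 stroke at J2

b1 →Sf1  (source Sf1 imposes f)
b3 →J2  (C1 outputs effort q/C1)
b0 →J1  (only one flow-in slot at J2)
b2 →R1  (J1: bond 0 brought effort, rest push out)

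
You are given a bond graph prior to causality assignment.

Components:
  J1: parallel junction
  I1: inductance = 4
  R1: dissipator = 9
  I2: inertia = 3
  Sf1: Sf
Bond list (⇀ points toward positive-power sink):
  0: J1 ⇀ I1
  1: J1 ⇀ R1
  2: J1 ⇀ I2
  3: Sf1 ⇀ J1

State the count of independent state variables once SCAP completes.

2  (I1, I2 all integral)

#3 |Sf1  (Sf1 fixes flow; stroke at Sf1)
#0 |I1  (I1 outputs flow p/I1)
#2 |I2  (prefer integral on I2)
#1 |J1  (J1: last free bond brings effort in)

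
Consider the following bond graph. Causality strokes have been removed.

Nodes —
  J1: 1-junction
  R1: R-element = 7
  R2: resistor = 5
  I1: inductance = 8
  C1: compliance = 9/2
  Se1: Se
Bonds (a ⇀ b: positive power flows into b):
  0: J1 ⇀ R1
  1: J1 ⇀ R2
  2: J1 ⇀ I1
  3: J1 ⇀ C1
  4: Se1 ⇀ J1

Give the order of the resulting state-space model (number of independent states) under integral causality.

2  (C1, I1 all integral)

bond 4 stroke at J1  (Se1 fixes effort; stroke away)
bond 2 stroke at I1  (I1 outputs flow p/I1)
bond 0 stroke at J1  (J1 flow already set via bond 2)
bond 1 stroke at J1  (J1: bond 2 brought flow, rest push out)
bond 3 stroke at J1  (1-jn J1 has f-setter on 2)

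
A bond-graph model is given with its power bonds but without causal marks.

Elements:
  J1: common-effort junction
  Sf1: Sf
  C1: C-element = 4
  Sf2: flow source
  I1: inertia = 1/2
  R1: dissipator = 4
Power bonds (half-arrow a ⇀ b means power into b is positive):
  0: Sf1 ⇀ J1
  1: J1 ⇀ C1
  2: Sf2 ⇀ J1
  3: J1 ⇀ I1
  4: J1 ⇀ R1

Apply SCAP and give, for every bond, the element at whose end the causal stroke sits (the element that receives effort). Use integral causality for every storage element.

b0 |Sf1
b1 |J1
b2 |Sf2
b3 |I1
b4 |R1

b0 →Sf1  (Sf1 (Sf) sets flow on bond)
b2 →Sf2  (Sf2 fixes flow; stroke at Sf2)
b1 →J1  (C1 integral (e out))
b3 →I1  (common-e at J1 fixed by 1)
b4 →R1  (0-jn J1 has e-setter on 1)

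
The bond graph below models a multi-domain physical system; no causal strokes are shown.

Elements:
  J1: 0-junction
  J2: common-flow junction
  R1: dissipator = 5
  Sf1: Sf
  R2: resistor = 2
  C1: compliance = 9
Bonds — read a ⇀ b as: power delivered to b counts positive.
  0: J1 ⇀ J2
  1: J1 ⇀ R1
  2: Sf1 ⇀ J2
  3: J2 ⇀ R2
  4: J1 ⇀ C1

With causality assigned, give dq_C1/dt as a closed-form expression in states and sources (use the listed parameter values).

#2 stroke→Sf1  (Sf1: flow source, stroke at near end)
#0 stroke→J2  (J2 flow already set via bond 2)
#3 stroke→J2  (1-jn J2 has f-setter on 2)
#4 stroke→J1  (C1: C, integral causality)
#1 stroke→R1  (J1: bond 4 brought effort, rest push out)

dq_C1/dt = -F_Sf1 - q_C1/45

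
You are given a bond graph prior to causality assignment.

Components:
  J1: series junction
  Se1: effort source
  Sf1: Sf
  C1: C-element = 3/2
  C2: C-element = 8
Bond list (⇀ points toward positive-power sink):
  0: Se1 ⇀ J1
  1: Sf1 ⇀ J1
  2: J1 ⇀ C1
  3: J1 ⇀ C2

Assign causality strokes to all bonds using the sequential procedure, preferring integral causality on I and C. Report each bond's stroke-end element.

β0 stroke at J1
β1 stroke at Sf1
β2 stroke at J1
β3 stroke at J1

β0 →J1  (source Se1 imposes e)
β1 →Sf1  (Sf1 (Sf) sets flow on bond)
β2 →J1  (J1 flow already set via bond 1)
β3 →J1  (J1: bond 1 brought flow, rest push out)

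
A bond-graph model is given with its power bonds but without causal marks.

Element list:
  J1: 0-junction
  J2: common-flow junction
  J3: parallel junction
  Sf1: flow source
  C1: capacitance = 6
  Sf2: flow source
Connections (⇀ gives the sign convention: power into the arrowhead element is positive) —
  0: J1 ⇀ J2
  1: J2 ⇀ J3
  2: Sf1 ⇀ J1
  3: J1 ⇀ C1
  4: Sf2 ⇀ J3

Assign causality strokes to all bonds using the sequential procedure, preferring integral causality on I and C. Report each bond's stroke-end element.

b0 stroke→J2
b1 stroke→J3
b2 stroke→Sf1
b3 stroke→J1
b4 stroke→Sf2

b2 stroke→Sf1  (Sf1 fixes flow; stroke at Sf1)
b4 stroke→Sf2  (Sf2 (Sf) sets flow on bond)
b1 stroke→J3  (J3 needs exactly one e-in)
b0 stroke→J2  (J2 flow already set via bond 1)
b3 stroke→J1  (only one effort-in slot at J1)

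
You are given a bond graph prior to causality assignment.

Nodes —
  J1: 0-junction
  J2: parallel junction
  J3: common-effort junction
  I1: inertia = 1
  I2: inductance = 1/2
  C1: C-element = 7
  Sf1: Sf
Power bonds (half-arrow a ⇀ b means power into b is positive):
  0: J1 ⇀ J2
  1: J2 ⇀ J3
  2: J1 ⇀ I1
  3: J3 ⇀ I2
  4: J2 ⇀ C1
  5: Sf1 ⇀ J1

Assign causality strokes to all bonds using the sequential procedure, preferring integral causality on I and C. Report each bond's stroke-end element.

b5 →Sf1  (Sf1: flow source, stroke at near end)
b2 →I1  (I1 outputs flow p/I1)
b0 →J1  (closing 0-jn rule on J1)
b3 →I2  (prefer integral on I2)
b1 →J3  (J3: last free bond brings effort in)
b4 →J2  (only one effort-in slot at J2)

bond 0 stroke→J1
bond 1 stroke→J3
bond 2 stroke→I1
bond 3 stroke→I2
bond 4 stroke→J2
bond 5 stroke→Sf1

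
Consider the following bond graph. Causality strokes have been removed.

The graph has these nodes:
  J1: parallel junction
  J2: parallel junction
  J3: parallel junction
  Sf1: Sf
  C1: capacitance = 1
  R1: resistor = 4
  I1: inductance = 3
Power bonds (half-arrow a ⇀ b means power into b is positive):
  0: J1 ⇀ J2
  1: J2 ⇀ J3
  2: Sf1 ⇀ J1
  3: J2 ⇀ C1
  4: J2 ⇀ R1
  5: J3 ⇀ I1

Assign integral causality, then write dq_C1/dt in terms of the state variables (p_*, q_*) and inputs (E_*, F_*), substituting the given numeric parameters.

dq_C1/dt = F_Sf1 - p_I1/3 - q_C1/4

β2 stroke at Sf1  (Sf1: flow source, stroke at near end)
β0 stroke at J1  (only one effort-in slot at J1)
β3 stroke at J2  (C1 outputs effort q/C1)
β1 stroke at J3  (0-jn J2 has e-setter on 3)
β4 stroke at R1  (J2 effort already set via bond 3)
β5 stroke at I1  (J3 effort already set via bond 1)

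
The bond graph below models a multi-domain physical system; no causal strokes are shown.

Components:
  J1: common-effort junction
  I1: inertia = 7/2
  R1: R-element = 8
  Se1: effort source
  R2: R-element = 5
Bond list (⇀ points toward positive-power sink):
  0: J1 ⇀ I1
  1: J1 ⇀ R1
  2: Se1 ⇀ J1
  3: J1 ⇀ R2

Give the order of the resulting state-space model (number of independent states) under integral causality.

#2 stroke at J1  (Se1: effort source, stroke at far end)
#0 stroke at I1  (J1 effort already set via bond 2)
#1 stroke at R1  (J1: bond 2 brought effort, rest push out)
#3 stroke at R2  (0-jn J1 has e-setter on 2)

1  (I1 all integral)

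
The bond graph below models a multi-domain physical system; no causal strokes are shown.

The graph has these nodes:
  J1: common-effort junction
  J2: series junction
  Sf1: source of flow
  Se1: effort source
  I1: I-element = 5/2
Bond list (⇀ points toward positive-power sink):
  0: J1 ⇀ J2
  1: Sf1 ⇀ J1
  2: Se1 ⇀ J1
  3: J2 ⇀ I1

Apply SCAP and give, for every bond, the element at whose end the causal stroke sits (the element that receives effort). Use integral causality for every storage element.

b1 |Sf1  (Sf1: flow source, stroke at near end)
b2 |J1  (source Se1 imposes e)
b0 |J2  (J1 effort already set via bond 2)
b3 |I1  (J2: last free bond brings flow in)

b0 →J2
b1 →Sf1
b2 →J1
b3 →I1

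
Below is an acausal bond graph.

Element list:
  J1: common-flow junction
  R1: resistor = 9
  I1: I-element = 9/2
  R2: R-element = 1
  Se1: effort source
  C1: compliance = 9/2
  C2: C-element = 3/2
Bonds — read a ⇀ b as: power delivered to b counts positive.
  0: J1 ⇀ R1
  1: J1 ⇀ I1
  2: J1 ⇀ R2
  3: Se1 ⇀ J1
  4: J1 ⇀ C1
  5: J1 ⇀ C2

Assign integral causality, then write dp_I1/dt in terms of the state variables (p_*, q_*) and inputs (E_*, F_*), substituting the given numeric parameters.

#3 |J1  (Se1: effort source, stroke at far end)
#1 |I1  (I1 integral (f out))
#0 |J1  (1-jn J1 has f-setter on 1)
#2 |J1  (J1 flow already set via bond 1)
#4 |J1  (J1: bond 1 brought flow, rest push out)
#5 |J1  (J1 flow already set via bond 1)

dp_I1/dt = E_Se1 - 20*p_I1/9 - 2*q_C1/9 - 2*q_C2/3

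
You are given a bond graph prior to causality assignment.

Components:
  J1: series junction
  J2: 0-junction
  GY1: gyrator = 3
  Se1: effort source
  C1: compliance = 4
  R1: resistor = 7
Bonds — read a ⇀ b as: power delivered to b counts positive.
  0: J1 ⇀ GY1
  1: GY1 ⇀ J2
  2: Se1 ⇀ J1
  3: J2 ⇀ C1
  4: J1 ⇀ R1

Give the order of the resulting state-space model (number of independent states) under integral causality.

bond 2 |J1  (Se1: effort source, stroke at far end)
bond 3 |J2  (C1: C, integral causality)
bond 1 |GY1  (common-e at J2 fixed by 3)
bond 0 |GY1  (through GY1, causality inverts; strokes same side of GY1)
bond 4 |J1  (J1 flow already set via bond 0)

1  (C1 all integral)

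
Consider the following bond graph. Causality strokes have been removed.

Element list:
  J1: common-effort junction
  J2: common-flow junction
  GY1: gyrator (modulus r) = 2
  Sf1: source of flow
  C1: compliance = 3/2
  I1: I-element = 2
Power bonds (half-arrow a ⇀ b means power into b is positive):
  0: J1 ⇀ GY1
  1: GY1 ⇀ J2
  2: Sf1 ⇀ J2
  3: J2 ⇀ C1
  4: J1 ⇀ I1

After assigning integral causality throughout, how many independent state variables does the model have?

2  (C1, I1 all integral)

β2 stroke at Sf1  (Sf1 (Sf) sets flow on bond)
β1 stroke at J2  (common-f at J2 fixed by 2)
β3 stroke at J2  (1-jn J2 has f-setter on 2)
β0 stroke at J1  (GY GY1: same side as bond 1)
β4 stroke at I1  (J1: bond 0 brought effort, rest push out)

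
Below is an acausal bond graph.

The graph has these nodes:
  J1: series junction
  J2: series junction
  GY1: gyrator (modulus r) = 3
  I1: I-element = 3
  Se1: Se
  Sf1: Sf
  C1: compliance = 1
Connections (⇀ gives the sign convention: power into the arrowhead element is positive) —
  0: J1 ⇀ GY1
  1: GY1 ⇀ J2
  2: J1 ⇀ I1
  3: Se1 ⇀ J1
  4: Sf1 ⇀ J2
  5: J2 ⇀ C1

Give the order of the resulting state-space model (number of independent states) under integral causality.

2  (C1, I1 all integral)

#3 stroke at J1  (source Se1 imposes e)
#4 stroke at Sf1  (Sf1: flow source, stroke at near end)
#1 stroke at J2  (common-f at J2 fixed by 4)
#5 stroke at J2  (J2: bond 4 brought flow, rest push out)
#0 stroke at J1  (GY1: gyrator matches bond 1)
#2 stroke at I1  (J1 needs exactly one f-in)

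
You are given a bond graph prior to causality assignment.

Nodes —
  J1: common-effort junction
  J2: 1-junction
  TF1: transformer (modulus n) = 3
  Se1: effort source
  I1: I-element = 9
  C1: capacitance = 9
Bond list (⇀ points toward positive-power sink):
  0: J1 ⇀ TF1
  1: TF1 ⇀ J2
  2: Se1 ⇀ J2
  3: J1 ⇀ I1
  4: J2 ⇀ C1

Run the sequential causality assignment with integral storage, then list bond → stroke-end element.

b0 stroke at J1
b1 stroke at TF1
b2 stroke at J2
b3 stroke at I1
b4 stroke at J2

β2 stroke at J2  (Se1 (Se) sets effort on bond)
β3 stroke at I1  (prefer integral on I1)
β0 stroke at J1  (J1: last free bond brings effort in)
β1 stroke at TF1  (TF1 one-in-one-out from 0)
β4 stroke at J2  (1-jn J2 has f-setter on 1)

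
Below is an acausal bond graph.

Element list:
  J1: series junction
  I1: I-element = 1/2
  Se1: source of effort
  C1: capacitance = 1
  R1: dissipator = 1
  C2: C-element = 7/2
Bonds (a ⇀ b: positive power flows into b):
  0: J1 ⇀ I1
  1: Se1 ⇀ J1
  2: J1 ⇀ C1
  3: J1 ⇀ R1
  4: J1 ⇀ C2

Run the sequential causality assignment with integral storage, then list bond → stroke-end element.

β0 stroke→I1
β1 stroke→J1
β2 stroke→J1
β3 stroke→J1
β4 stroke→J1

β1 stroke at J1  (source Se1 imposes e)
β0 stroke at I1  (I1 integral (f out))
β2 stroke at J1  (J1: bond 0 brought flow, rest push out)
β3 stroke at J1  (1-jn J1 has f-setter on 0)
β4 stroke at J1  (J1: bond 0 brought flow, rest push out)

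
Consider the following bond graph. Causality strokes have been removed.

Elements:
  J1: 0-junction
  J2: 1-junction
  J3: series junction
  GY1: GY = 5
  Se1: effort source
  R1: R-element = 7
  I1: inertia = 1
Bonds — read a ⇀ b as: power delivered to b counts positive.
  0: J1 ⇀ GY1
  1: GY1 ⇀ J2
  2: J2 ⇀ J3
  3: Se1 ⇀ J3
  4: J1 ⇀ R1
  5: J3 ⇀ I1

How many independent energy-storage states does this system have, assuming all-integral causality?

1  (I1 all integral)

b3 stroke→J3  (Se1: effort source, stroke at far end)
b5 stroke→I1  (I1: I, integral causality)
b2 stroke→J3  (common-f at J3 fixed by 5)
b1 stroke→J2  (J2 flow already set via bond 2)
b0 stroke→J1  (GY1: gyrator matches bond 1)
b4 stroke→R1  (common-e at J1 fixed by 0)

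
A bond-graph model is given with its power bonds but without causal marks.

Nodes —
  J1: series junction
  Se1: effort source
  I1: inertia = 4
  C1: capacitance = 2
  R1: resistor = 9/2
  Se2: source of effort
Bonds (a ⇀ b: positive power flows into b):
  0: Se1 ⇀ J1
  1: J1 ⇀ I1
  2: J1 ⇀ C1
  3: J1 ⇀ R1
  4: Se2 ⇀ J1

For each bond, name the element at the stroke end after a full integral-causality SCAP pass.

#0 stroke→J1  (Se1 (Se) sets effort on bond)
#4 stroke→J1  (Se2: effort source, stroke at far end)
#1 stroke→I1  (I1 outputs flow p/I1)
#2 stroke→J1  (J1: bond 1 brought flow, rest push out)
#3 stroke→J1  (1-jn J1 has f-setter on 1)

β0 →J1
β1 →I1
β2 →J1
β3 →J1
β4 →J1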